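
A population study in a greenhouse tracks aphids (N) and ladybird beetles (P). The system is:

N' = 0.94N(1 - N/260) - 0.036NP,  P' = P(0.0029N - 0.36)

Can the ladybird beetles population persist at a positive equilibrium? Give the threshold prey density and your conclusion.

Threshold N = 124; K > 124, so yes, the predator persists.

The predator equation gives dP/dt > 0 only when N > 0.36/0.0029 = 124.
Without the predator, N → K = 260. Since 260 > 124, the predator can invade and persist.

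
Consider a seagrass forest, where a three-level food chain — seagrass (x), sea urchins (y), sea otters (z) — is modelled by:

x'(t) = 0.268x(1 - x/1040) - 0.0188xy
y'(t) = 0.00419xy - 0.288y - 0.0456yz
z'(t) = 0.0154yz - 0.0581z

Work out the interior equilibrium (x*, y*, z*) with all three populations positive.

From dz/dt = 0: 0.0154y* = 0.0581, so y* = 3.77.
From dx/dt = 0: 0.268(1 - x*/1040) = 0.0188·3.77, giving x* = 1040·(1 - 0.265) = 765.
From dy/dt = 0: 0.00419·765 - 0.288 = 0.0456z*, so z* = 2.92/0.0456 = 64.

x* ≈ 765, y* ≈ 3.77, z* ≈ 64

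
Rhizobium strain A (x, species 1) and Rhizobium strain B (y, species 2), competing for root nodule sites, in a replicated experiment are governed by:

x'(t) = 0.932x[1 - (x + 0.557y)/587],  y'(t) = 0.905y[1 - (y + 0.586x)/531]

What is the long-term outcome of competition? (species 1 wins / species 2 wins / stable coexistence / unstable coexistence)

stable coexistence

Compare the nullcline intercepts: K1/α12 = 587/0.557 = 1050 > K2 = 531; K2/α21 = 531/0.586 = 906 > K1 = 587.
Since both inequalities hold, each species can invade when rare, so the interior equilibrium is stable.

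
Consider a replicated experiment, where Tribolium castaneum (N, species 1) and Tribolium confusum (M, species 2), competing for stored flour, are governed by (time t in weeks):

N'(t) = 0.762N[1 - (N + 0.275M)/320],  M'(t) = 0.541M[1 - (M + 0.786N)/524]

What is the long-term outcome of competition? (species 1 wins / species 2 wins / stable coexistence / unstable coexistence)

Compare the nullcline intercepts: K1/α12 = 320/0.275 = 1160 > K2 = 524; K2/α21 = 524/0.786 = 667 > K1 = 320.
Since both inequalities hold, each species can invade when rare, so the interior equilibrium is stable.

stable coexistence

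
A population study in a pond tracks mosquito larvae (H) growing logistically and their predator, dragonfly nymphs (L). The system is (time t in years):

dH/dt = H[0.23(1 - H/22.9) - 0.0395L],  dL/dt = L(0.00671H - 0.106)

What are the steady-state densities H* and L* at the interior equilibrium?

From dL/dt = 0 with L > 0: 0.00671H* = 0.106, so H* = 15.8.
Substitute into dH/dt = 0: 0.23(1 - 15.8/22.9) = 0.0395L*.
The bracket is 0.31, giving L* = 0.0713/0.0395 = 1.81.

H* ≈ 15.8, L* ≈ 1.81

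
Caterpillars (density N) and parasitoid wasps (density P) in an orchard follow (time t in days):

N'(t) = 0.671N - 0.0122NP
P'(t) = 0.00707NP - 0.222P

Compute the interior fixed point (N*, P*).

N* ≈ 31.4, P* ≈ 55

Set dP/dt = 0 with P > 0: 0.00707N - 0.222 = 0, so N* = 0.222/0.00707 = 31.4.
Set dN/dt = 0 with N > 0: 0.671 - 0.0122P = 0, so P* = 0.671/0.0122 = 55.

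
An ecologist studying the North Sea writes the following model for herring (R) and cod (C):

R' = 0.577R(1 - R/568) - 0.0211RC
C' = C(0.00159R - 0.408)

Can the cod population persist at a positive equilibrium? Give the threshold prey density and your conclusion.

Threshold R = 257; K > 257, so yes, the predator persists.

The predator equation gives dC/dt > 0 only when R > 0.408/0.00159 = 257.
Without the predator, R → K = 568. Since 568 > 257, the predator can invade and persist.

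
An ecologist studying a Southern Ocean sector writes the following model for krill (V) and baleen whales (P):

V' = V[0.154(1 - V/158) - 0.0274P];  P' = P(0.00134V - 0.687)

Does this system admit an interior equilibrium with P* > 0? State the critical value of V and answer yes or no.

Threshold V = 513; K < 513, so no, the predator goes extinct.

The predator equation gives dP/dt > 0 only when V > 0.687/0.00134 = 513.
Without the predator, V → K = 158. Since 158 < 513, the predator cannot invade.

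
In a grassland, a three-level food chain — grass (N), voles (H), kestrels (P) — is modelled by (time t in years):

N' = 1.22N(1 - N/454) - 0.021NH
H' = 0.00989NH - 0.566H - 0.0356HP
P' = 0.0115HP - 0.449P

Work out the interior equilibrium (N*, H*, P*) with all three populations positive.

From dP/dt = 0: 0.0115H* = 0.449, so H* = 39.
From dN/dt = 0: 1.22(1 - N*/454) = 0.021·39, giving N* = 454·(1 - 0.672) = 149.
From dH/dt = 0: 0.00989·149 - 0.566 = 0.0356P*, so P* = 0.906/0.0356 = 25.5.

N* ≈ 149, H* ≈ 39, P* ≈ 25.5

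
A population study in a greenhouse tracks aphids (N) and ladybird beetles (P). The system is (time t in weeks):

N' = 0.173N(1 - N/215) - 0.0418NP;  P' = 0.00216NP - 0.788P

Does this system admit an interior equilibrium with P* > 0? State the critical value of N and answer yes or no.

Threshold N = 365; K < 365, so no, the predator goes extinct.

The predator equation gives dP/dt > 0 only when N > 0.788/0.00216 = 365.
Without the predator, N → K = 215. Since 215 < 365, the predator cannot invade.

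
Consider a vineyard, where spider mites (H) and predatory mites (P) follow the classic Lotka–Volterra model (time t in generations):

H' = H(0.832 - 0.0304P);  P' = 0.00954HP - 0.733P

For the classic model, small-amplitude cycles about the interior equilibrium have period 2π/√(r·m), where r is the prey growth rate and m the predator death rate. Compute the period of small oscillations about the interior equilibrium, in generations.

Here r = 0.832 and m = 0.733, so r·m = 0.61.
ω = √0.61 = 0.781 per generation, hence T = 2π/ω ≈ 8.05 generations.

T ≈ 8.05 generations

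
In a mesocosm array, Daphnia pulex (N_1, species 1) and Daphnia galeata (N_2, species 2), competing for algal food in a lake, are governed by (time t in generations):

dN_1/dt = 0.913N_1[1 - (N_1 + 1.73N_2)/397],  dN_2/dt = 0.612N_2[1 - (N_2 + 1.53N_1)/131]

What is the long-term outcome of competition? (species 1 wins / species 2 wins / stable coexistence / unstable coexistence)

Compare the nullcline intercepts: K1/α12 = 397/1.73 = 229 > K2 = 131; K2/α21 = 131/1.53 = 85.6 < K1 = 397.
Since the inequalities point opposite ways, species 1 can invade but species 2 cannot.

species 1 excludes species 2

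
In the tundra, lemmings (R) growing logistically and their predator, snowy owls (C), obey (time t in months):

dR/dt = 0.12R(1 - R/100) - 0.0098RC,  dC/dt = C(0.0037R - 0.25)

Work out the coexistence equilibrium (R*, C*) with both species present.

R* ≈ 67.6, C* ≈ 3.97

From dC/dt = 0 with C > 0: 0.0037R* = 0.25, so R* = 67.6.
Substitute into dR/dt = 0: 0.12(1 - 67.6/100) = 0.0098C*.
The bracket is 0.324, giving C* = 0.0389/0.0098 = 3.97.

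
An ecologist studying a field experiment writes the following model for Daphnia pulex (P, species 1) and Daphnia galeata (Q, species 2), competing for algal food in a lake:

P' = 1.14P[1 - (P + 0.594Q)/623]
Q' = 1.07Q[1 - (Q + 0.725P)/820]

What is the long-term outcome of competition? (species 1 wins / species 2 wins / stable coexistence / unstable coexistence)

stable coexistence

Compare the nullcline intercepts: K1/α12 = 623/0.594 = 1050 > K2 = 820; K2/α21 = 820/0.725 = 1130 > K1 = 623.
Since both inequalities hold, each species can invade when rare, so the interior equilibrium is stable.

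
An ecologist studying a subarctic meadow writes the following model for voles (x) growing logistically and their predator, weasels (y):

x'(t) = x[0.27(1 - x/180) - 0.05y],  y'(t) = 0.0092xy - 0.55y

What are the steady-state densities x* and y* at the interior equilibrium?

x* ≈ 59.8, y* ≈ 3.61

From dy/dt = 0 with y > 0: 0.0092x* = 0.55, so x* = 59.8.
Substitute into dx/dt = 0: 0.27(1 - 59.8/180) = 0.05y*.
The bracket is 0.668, giving y* = 0.18/0.05 = 3.61.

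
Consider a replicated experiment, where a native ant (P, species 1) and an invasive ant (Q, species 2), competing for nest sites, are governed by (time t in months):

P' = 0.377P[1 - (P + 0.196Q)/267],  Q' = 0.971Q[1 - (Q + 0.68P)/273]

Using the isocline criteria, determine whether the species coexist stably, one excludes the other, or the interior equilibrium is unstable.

stable coexistence

Compare the nullcline intercepts: K1/α12 = 267/0.196 = 1360 > K2 = 273; K2/α21 = 273/0.68 = 401 > K1 = 267.
Since both inequalities hold, each species can invade when rare, so the interior equilibrium is stable.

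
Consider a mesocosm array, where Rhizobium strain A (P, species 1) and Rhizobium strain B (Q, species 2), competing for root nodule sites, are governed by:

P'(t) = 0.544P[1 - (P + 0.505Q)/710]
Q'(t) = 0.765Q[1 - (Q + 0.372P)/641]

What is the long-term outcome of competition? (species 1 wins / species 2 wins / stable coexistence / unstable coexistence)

Compare the nullcline intercepts: K1/α12 = 710/0.505 = 1410 > K2 = 641; K2/α21 = 641/0.372 = 1720 > K1 = 710.
Since both inequalities hold, each species can invade when rare, so the interior equilibrium is stable.

stable coexistence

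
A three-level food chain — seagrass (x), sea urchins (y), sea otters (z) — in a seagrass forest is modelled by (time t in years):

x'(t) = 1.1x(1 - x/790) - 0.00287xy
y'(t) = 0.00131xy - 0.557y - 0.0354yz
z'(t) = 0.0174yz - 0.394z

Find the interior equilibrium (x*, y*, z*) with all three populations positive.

From dz/dt = 0: 0.0174y* = 0.394, so y* = 22.6.
From dx/dt = 0: 1.1(1 - x*/790) = 0.00287·22.6, giving x* = 790·(1 - 0.0591) = 743.
From dy/dt = 0: 0.00131·743 - 0.557 = 0.0354z*, so z* = 0.417/0.0354 = 11.8.

x* ≈ 743, y* ≈ 22.6, z* ≈ 11.8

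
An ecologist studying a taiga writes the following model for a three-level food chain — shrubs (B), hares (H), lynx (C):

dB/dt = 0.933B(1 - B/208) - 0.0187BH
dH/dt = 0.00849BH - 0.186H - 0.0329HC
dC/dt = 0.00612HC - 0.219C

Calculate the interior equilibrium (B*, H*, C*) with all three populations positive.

B* ≈ 58.8, H* ≈ 35.8, C* ≈ 9.52

From dC/dt = 0: 0.00612H* = 0.219, so H* = 35.8.
From dB/dt = 0: 0.933(1 - B*/208) = 0.0187·35.8, giving B* = 208·(1 - 0.717) = 58.8.
From dH/dt = 0: 0.00849·58.8 - 0.186 = 0.0329C*, so C* = 0.313/0.0329 = 9.52.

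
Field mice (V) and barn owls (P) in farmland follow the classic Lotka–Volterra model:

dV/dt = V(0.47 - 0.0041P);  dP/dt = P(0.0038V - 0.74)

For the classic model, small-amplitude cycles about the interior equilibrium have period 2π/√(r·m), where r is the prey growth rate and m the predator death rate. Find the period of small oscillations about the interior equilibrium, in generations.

Here r = 0.47 and m = 0.74, so r·m = 0.348.
ω = √0.348 = 0.59 per generation, hence T = 2π/ω ≈ 10.7 generations.

T ≈ 10.7 generations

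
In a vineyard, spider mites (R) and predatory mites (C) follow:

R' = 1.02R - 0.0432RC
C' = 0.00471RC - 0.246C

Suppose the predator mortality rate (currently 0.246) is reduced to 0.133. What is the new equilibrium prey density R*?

At the interior fixed point, setting dC/dt = 0 with C > 0 fixes R* = (predator death rate)/(RC coefficient) — independent of the other coefficients.
With the change, R* = 0.133/0.00471 = 28.2; it falls from 52.2.

R* ≈ 28.2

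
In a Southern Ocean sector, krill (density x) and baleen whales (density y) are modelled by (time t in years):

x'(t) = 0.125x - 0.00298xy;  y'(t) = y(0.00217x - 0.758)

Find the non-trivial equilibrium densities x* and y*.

Set dy/dt = 0 with y > 0: 0.00217x - 0.758 = 0, so x* = 0.758/0.00217 = 349.
Set dx/dt = 0 with x > 0: 0.125 - 0.00298y = 0, so y* = 0.125/0.00298 = 41.9.

x* ≈ 349, y* ≈ 41.9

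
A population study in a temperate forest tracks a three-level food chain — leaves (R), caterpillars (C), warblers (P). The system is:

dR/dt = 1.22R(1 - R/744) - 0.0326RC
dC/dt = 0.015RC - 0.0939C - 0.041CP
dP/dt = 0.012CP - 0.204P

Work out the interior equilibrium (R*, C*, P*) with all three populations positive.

R* ≈ 406, C* ≈ 17, P* ≈ 146

From dP/dt = 0: 0.012C* = 0.204, so C* = 17.
From dR/dt = 0: 1.22(1 - R*/744) = 0.0326·17, giving R* = 744·(1 - 0.454) = 406.
From dC/dt = 0: 0.015·406 - 0.0939 = 0.041P*, so P* = 6/0.041 = 146.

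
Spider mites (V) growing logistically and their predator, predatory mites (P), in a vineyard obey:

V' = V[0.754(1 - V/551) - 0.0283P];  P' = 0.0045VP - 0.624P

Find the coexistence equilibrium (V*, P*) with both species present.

From dP/dt = 0 with P > 0: 0.0045V* = 0.624, so V* = 139.
Substitute into dV/dt = 0: 0.754(1 - 139/551) = 0.0283P*.
The bracket is 0.748, giving P* = 0.564/0.0283 = 19.9.

V* ≈ 139, P* ≈ 19.9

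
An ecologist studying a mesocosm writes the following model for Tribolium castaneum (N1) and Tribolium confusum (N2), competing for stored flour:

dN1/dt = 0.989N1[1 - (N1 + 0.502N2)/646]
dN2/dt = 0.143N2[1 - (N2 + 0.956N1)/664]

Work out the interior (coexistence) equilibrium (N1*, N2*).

N1* ≈ 601, N2* ≈ 89.3

Setting both brackets to zero gives the nullclines N1 + 0.502N2 = 646 and 0.956N1 + N2 = 664.
Substituting N2 = 664 - 0.956N1 into the first: N1(1 - 0.502·0.956) = 646 - 0.502·664.
So N1* = 313/0.52 = 601, and then N2* = 664 - 0.956·601 = 89.3.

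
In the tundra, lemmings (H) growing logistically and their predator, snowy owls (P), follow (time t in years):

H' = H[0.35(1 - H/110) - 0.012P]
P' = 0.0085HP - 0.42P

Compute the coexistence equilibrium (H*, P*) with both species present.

H* ≈ 49.4, P* ≈ 16.1

From dP/dt = 0 with P > 0: 0.0085H* = 0.42, so H* = 49.4.
Substitute into dH/dt = 0: 0.35(1 - 49.4/110) = 0.012P*.
The bracket is 0.551, giving P* = 0.193/0.012 = 16.1.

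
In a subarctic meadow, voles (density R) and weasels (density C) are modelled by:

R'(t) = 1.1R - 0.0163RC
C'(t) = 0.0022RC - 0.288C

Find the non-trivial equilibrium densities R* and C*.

R* ≈ 131, C* ≈ 67.5

Set dC/dt = 0 with C > 0: 0.0022R - 0.288 = 0, so R* = 0.288/0.0022 = 131.
Set dR/dt = 0 with R > 0: 1.1 - 0.0163C = 0, so C* = 1.1/0.0163 = 67.5.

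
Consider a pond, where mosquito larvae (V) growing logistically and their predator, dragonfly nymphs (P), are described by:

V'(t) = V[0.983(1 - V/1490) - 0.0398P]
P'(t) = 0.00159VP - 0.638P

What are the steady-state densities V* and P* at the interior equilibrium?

From dP/dt = 0 with P > 0: 0.00159V* = 0.638, so V* = 401.
Substitute into dV/dt = 0: 0.983(1 - 401/1490) = 0.0398P*.
The bracket is 0.731, giving P* = 0.718/0.0398 = 18.

V* ≈ 401, P* ≈ 18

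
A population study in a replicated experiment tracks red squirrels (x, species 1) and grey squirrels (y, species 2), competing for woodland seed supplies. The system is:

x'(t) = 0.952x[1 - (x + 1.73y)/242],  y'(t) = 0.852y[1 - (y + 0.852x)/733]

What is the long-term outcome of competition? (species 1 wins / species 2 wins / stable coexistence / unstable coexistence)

species 2 excludes species 1

Compare the nullcline intercepts: K1/α12 = 242/1.73 = 140 < K2 = 733; K2/α21 = 733/0.852 = 860 > K1 = 242.
Since the inequalities point opposite ways, species 2 can invade but species 1 cannot.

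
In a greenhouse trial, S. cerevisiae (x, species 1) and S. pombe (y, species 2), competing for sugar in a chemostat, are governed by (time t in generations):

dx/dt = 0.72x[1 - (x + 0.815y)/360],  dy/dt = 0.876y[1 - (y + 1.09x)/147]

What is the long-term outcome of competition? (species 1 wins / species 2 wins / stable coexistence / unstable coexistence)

species 1 excludes species 2

Compare the nullcline intercepts: K1/α12 = 360/0.815 = 442 > K2 = 147; K2/α21 = 147/1.09 = 135 < K1 = 360.
Since the inequalities point opposite ways, species 1 can invade but species 2 cannot.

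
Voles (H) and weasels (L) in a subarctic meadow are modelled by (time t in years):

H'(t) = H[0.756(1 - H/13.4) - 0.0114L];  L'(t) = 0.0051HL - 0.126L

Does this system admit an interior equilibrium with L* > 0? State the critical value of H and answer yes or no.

Threshold H = 24.7; K < 24.7, so no, the predator goes extinct.

The predator equation gives dL/dt > 0 only when H > 0.126/0.0051 = 24.7.
Without the predator, H → K = 13.4. Since 13.4 < 24.7, the predator cannot invade.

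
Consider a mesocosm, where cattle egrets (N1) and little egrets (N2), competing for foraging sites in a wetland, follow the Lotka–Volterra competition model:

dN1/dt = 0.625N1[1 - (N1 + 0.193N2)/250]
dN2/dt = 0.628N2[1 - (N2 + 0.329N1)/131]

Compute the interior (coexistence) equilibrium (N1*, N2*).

N1* ≈ 240, N2* ≈ 52.1

Setting both brackets to zero gives the nullclines N1 + 0.193N2 = 250 and 0.329N1 + N2 = 131.
Substituting N2 = 131 - 0.329N1 into the first: N1(1 - 0.193·0.329) = 250 - 0.193·131.
So N1* = 225/0.937 = 240, and then N2* = 131 - 0.329·240 = 52.1.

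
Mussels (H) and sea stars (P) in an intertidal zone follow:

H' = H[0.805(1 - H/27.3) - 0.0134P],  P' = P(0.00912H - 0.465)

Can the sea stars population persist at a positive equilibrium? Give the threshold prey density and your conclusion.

Threshold H = 51; K < 51, so no, the predator goes extinct.

The predator equation gives dP/dt > 0 only when H > 0.465/0.00912 = 51.
Without the predator, H → K = 27.3. Since 27.3 < 51, the predator cannot invade.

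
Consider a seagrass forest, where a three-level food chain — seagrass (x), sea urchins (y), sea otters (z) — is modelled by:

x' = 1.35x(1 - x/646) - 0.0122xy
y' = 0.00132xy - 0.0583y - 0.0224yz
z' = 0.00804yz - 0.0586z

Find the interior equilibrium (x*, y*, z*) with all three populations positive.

From dz/dt = 0: 0.00804y* = 0.0586, so y* = 7.29.
From dx/dt = 0: 1.35(1 - x*/646) = 0.0122·7.29, giving x* = 646·(1 - 0.0659) = 603.
From dy/dt = 0: 0.00132·603 - 0.0583 = 0.0224z*, so z* = 0.738/0.0224 = 33.

x* ≈ 603, y* ≈ 7.29, z* ≈ 33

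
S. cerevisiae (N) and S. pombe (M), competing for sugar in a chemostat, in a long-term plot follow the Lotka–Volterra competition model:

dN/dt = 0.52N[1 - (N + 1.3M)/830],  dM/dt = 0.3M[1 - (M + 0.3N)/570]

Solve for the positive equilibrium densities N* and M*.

N* ≈ 146, M* ≈ 526

Setting both brackets to zero gives the nullclines N + 1.3M = 830 and 0.3N + M = 570.
Substituting M = 570 - 0.3N into the first: N(1 - 1.3·0.3) = 830 - 1.3·570.
So N* = 89/0.61 = 146, and then M* = 570 - 0.3·146 = 526.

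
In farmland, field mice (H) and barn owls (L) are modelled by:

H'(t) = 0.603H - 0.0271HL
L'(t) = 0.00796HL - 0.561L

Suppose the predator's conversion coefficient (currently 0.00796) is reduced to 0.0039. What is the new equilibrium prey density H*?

H* ≈ 144

At the interior fixed point, setting dL/dt = 0 with L > 0 fixes H* = (predator death rate)/(HL coefficient) — independent of the other coefficients.
With the change, H* = 0.561/0.0039 = 144; it rises from 70.5.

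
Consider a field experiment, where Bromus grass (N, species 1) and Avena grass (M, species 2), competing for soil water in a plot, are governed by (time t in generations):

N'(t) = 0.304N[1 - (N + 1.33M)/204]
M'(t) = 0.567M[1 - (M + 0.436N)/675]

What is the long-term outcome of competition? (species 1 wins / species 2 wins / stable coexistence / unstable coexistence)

species 2 excludes species 1

Compare the nullcline intercepts: K1/α12 = 204/1.33 = 153 < K2 = 675; K2/α21 = 675/0.436 = 1550 > K1 = 204.
Since the inequalities point opposite ways, species 2 can invade but species 1 cannot.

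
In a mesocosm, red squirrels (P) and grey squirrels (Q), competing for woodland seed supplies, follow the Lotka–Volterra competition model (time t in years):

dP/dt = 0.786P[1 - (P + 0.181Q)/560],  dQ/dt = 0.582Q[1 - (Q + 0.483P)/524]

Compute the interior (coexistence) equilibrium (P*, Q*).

P* ≈ 510, Q* ≈ 278

Setting both brackets to zero gives the nullclines P + 0.181Q = 560 and 0.483P + Q = 524.
Substituting Q = 524 - 0.483P into the first: P(1 - 0.181·0.483) = 560 - 0.181·524.
So P* = 465/0.913 = 510, and then Q* = 524 - 0.483·510 = 278.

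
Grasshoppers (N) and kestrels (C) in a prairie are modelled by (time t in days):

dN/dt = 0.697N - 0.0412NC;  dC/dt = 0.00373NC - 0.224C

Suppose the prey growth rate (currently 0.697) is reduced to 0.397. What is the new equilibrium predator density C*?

C* ≈ 9.64

At the interior fixed point, setting dN/dt = 0 with N > 0 fixes C* = (prey growth rate)/(NC coefficient) — independent of the other coefficients.
With the change, C* = 0.397/0.0412 = 9.64; it falls from 16.9.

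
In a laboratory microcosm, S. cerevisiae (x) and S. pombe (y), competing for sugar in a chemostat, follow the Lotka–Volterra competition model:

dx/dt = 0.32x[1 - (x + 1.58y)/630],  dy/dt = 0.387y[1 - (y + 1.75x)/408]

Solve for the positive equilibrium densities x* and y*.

Setting both brackets to zero gives the nullclines x + 1.58y = 630 and 1.75x + y = 408.
Substituting y = 408 - 1.75x into the first: x(1 - 1.58·1.75) = 630 - 1.58·408.
So x* = -14.6/-1.77 = 8.29, and then y* = 408 - 1.75·8.29 = 393.

x* ≈ 8.29, y* ≈ 393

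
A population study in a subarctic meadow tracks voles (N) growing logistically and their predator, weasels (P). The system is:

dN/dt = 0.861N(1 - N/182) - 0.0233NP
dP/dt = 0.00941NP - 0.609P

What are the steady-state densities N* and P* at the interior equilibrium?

From dP/dt = 0 with P > 0: 0.00941N* = 0.609, so N* = 64.7.
Substitute into dN/dt = 0: 0.861(1 - 64.7/182) = 0.0233P*.
The bracket is 0.644, giving P* = 0.555/0.0233 = 23.8.

N* ≈ 64.7, P* ≈ 23.8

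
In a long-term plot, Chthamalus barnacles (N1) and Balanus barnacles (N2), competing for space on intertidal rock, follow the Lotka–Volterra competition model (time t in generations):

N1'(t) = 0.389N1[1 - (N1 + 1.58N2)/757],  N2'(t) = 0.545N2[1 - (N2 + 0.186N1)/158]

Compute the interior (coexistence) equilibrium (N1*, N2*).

Setting both brackets to zero gives the nullclines N1 + 1.58N2 = 757 and 0.186N1 + N2 = 158.
Substituting N2 = 158 - 0.186N1 into the first: N1(1 - 1.58·0.186) = 757 - 1.58·158.
So N1* = 507/0.706 = 719, and then N2* = 158 - 0.186·719 = 24.4.

N1* ≈ 719, N2* ≈ 24.4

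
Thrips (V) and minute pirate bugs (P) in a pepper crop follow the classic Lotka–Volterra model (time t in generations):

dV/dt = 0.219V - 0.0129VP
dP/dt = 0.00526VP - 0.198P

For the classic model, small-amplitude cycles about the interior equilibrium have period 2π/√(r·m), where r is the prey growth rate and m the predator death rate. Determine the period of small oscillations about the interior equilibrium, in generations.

T ≈ 30.2 generations

Here r = 0.219 and m = 0.198, so r·m = 0.0434.
ω = √0.0434 = 0.208 per generation, hence T = 2π/ω ≈ 30.2 generations.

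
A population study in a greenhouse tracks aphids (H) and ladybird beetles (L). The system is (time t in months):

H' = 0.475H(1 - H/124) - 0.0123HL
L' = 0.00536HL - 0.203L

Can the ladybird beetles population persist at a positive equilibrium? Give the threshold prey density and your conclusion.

The predator equation gives dL/dt > 0 only when H > 0.203/0.00536 = 37.9.
Without the predator, H → K = 124. Since 124 > 37.9, the predator can invade and persist.

Threshold H = 37.9; K > 37.9, so yes, the predator persists.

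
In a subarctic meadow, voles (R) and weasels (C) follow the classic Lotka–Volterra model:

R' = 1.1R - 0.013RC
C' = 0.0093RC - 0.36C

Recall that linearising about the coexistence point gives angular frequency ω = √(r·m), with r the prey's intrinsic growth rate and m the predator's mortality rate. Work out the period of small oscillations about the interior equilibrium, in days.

Here r = 1.1 and m = 0.36, so r·m = 0.396.
ω = √0.396 = 0.629 per day, hence T = 2π/ω ≈ 9.98 days.

T ≈ 9.98 days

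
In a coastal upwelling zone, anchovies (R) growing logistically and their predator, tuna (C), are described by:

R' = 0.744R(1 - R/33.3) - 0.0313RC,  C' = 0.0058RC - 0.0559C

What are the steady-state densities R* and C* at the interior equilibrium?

From dC/dt = 0 with C > 0: 0.0058R* = 0.0559, so R* = 9.64.
Substitute into dR/dt = 0: 0.744(1 - 9.64/33.3) = 0.0313C*.
The bracket is 0.711, giving C* = 0.529/0.0313 = 16.9.

R* ≈ 9.64, C* ≈ 16.9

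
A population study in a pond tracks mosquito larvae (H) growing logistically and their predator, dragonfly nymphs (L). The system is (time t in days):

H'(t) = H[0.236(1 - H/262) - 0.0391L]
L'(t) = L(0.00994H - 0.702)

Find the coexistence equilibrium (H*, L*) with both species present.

H* ≈ 70.6, L* ≈ 4.41

From dL/dt = 0 with L > 0: 0.00994H* = 0.702, so H* = 70.6.
Substitute into dH/dt = 0: 0.236(1 - 70.6/262) = 0.0391L*.
The bracket is 0.73, giving L* = 0.172/0.0391 = 4.41.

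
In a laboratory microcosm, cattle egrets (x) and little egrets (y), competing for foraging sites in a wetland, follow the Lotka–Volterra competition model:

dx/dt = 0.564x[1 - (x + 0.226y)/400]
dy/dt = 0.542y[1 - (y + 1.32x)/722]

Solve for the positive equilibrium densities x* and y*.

Setting both brackets to zero gives the nullclines x + 0.226y = 400 and 1.32x + y = 722.
Substituting y = 722 - 1.32x into the first: x(1 - 0.226·1.32) = 400 - 0.226·722.
So x* = 237/0.702 = 338, and then y* = 722 - 1.32·338 = 276.

x* ≈ 338, y* ≈ 276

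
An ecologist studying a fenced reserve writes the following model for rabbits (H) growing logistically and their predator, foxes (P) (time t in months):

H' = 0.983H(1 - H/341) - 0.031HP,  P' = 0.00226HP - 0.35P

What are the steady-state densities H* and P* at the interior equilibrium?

H* ≈ 155, P* ≈ 17.3

From dP/dt = 0 with P > 0: 0.00226H* = 0.35, so H* = 155.
Substitute into dH/dt = 0: 0.983(1 - 155/341) = 0.031P*.
The bracket is 0.546, giving P* = 0.537/0.031 = 17.3.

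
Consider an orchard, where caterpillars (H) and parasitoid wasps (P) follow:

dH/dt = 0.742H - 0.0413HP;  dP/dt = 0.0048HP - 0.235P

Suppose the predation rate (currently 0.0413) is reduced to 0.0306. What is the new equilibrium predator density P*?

At the interior fixed point, setting dH/dt = 0 with H > 0 fixes P* = (prey growth rate)/(HP coefficient) — independent of the other coefficients.
With the change, P* = 0.742/0.0306 = 24.2; it rises from 18.

P* ≈ 24.2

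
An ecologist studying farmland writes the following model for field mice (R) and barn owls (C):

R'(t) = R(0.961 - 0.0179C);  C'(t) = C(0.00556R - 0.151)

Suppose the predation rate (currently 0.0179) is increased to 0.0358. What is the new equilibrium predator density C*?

C* ≈ 26.8

At the interior fixed point, setting dR/dt = 0 with R > 0 fixes C* = (prey growth rate)/(RC coefficient) — independent of the other coefficients.
With the change, C* = 0.961/0.0358 = 26.8; it falls from 53.7.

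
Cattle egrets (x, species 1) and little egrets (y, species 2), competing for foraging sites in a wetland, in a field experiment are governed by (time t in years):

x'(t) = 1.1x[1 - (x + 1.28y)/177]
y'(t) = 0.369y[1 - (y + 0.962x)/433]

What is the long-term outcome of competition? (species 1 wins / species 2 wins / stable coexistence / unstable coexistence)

species 2 excludes species 1

Compare the nullcline intercepts: K1/α12 = 177/1.28 = 138 < K2 = 433; K2/α21 = 433/0.962 = 450 > K1 = 177.
Since the inequalities point opposite ways, species 2 can invade but species 1 cannot.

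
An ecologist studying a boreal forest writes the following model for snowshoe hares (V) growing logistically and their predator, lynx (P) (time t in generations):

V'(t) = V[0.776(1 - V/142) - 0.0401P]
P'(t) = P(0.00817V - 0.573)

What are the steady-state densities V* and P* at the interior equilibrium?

From dP/dt = 0 with P > 0: 0.00817V* = 0.573, so V* = 70.1.
Substitute into dV/dt = 0: 0.776(1 - 70.1/142) = 0.0401P*.
The bracket is 0.506, giving P* = 0.393/0.0401 = 9.79.

V* ≈ 70.1, P* ≈ 9.79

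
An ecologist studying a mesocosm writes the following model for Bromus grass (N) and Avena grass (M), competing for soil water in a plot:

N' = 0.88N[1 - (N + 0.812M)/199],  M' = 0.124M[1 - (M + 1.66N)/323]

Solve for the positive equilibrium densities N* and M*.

Setting both brackets to zero gives the nullclines N + 0.812M = 199 and 1.66N + M = 323.
Substituting M = 323 - 1.66N into the first: N(1 - 0.812·1.66) = 199 - 0.812·323.
So N* = -63.3/-0.348 = 182, and then M* = 323 - 1.66·182 = 21.1.

N* ≈ 182, M* ≈ 21.1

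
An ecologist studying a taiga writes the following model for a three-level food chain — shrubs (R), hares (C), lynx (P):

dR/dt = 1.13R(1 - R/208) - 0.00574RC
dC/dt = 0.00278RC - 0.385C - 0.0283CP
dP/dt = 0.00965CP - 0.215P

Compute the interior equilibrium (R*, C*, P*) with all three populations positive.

R* ≈ 184, C* ≈ 22.3, P* ≈ 4.52

From dP/dt = 0: 0.00965C* = 0.215, so C* = 22.3.
From dR/dt = 0: 1.13(1 - R*/208) = 0.00574·22.3, giving R* = 208·(1 - 0.113) = 184.
From dC/dt = 0: 0.00278·184 - 0.385 = 0.0283P*, so P* = 0.128/0.0283 = 4.52.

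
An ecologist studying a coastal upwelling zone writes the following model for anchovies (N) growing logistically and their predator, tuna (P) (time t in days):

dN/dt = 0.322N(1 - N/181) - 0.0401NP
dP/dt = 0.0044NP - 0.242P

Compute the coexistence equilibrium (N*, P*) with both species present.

From dP/dt = 0 with P > 0: 0.0044N* = 0.242, so N* = 55.
Substitute into dN/dt = 0: 0.322(1 - 55/181) = 0.0401P*.
The bracket is 0.696, giving P* = 0.224/0.0401 = 5.59.

N* ≈ 55, P* ≈ 5.59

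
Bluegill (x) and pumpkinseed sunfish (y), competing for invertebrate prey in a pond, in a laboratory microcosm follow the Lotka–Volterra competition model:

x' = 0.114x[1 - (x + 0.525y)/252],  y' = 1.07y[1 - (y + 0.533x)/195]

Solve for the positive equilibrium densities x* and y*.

Setting both brackets to zero gives the nullclines x + 0.525y = 252 and 0.533x + y = 195.
Substituting y = 195 - 0.533x into the first: x(1 - 0.525·0.533) = 252 - 0.525·195.
So x* = 150/0.72 = 208, and then y* = 195 - 0.533·208 = 84.3.

x* ≈ 208, y* ≈ 84.3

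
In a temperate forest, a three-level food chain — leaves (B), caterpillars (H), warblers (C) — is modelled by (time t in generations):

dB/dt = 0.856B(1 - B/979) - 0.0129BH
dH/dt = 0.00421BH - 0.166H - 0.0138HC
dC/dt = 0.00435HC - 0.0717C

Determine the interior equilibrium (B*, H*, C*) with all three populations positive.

From dC/dt = 0: 0.00435H* = 0.0717, so H* = 16.5.
From dB/dt = 0: 0.856(1 - B*/979) = 0.0129·16.5, giving B* = 979·(1 - 0.248) = 736.
From dH/dt = 0: 0.00421·736 - 0.166 = 0.0138C*, so C* = 2.93/0.0138 = 212.

B* ≈ 736, H* ≈ 16.5, C* ≈ 212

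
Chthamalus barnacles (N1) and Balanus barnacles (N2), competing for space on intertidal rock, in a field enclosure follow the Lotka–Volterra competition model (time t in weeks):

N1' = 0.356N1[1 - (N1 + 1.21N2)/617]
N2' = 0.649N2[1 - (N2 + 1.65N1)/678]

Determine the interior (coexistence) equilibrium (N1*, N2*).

Setting both brackets to zero gives the nullclines N1 + 1.21N2 = 617 and 1.65N1 + N2 = 678.
Substituting N2 = 678 - 1.65N1 into the first: N1(1 - 1.21·1.65) = 617 - 1.21·678.
So N1* = -203/-0.996 = 204, and then N2* = 678 - 1.65·204 = 341.

N1* ≈ 204, N2* ≈ 341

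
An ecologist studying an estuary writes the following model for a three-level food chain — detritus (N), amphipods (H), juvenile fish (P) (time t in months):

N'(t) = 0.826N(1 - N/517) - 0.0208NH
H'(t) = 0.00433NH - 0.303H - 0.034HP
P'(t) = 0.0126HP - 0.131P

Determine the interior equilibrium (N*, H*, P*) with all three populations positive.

From dP/dt = 0: 0.0126H* = 0.131, so H* = 10.4.
From dN/dt = 0: 0.826(1 - N*/517) = 0.0208·10.4, giving N* = 517·(1 - 0.262) = 382.
From dH/dt = 0: 0.00433·382 - 0.303 = 0.034P*, so P* = 1.35/0.034 = 39.7.

N* ≈ 382, H* ≈ 10.4, P* ≈ 39.7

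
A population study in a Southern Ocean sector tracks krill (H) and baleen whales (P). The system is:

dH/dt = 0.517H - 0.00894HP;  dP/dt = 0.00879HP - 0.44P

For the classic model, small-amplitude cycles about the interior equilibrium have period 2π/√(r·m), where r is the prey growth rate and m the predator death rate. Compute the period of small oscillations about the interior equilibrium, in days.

T ≈ 13.2 days

Here r = 0.517 and m = 0.44, so r·m = 0.227.
ω = √0.227 = 0.477 per day, hence T = 2π/ω ≈ 13.2 days.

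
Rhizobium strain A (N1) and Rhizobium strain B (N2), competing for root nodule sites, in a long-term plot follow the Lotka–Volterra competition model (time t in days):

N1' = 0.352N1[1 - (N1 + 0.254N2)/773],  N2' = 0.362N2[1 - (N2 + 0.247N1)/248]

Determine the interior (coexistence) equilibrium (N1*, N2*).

Setting both brackets to zero gives the nullclines N1 + 0.254N2 = 773 and 0.247N1 + N2 = 248.
Substituting N2 = 248 - 0.247N1 into the first: N1(1 - 0.254·0.247) = 773 - 0.254·248.
So N1* = 710/0.937 = 758, and then N2* = 248 - 0.247·758 = 60.9.

N1* ≈ 758, N2* ≈ 60.9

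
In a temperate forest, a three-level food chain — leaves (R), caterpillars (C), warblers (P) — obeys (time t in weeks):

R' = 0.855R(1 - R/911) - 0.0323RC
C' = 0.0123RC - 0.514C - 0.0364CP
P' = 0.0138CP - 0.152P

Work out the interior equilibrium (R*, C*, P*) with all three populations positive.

From dP/dt = 0: 0.0138C* = 0.152, so C* = 11.
From dR/dt = 0: 0.855(1 - R*/911) = 0.0323·11, giving R* = 911·(1 - 0.416) = 532.
From dC/dt = 0: 0.0123·532 - 0.514 = 0.0364P*, so P* = 6.03/0.0364 = 166.

R* ≈ 532, C* ≈ 11, P* ≈ 166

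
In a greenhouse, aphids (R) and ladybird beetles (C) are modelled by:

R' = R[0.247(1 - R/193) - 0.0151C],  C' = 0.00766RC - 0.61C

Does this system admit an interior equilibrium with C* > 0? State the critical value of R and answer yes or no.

The predator equation gives dC/dt > 0 only when R > 0.61/0.00766 = 79.6.
Without the predator, R → K = 193. Since 193 > 79.6, the predator can invade and persist.

Threshold R = 79.6; K > 79.6, so yes, the predator persists.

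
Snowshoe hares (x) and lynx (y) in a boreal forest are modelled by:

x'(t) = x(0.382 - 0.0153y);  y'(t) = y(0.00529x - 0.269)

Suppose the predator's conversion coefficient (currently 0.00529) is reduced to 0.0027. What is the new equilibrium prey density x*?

x* ≈ 99.6

At the interior fixed point, setting dy/dt = 0 with y > 0 fixes x* = (predator death rate)/(xy coefficient) — independent of the other coefficients.
With the change, x* = 0.269/0.0027 = 99.6; it rises from 50.9.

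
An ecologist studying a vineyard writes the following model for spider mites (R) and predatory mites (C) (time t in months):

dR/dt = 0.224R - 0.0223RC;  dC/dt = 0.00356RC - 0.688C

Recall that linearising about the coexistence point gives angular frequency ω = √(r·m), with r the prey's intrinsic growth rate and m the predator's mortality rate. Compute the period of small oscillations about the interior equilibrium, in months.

T ≈ 16 months

Here r = 0.224 and m = 0.688, so r·m = 0.154.
ω = √0.154 = 0.393 per month, hence T = 2π/ω ≈ 16 months.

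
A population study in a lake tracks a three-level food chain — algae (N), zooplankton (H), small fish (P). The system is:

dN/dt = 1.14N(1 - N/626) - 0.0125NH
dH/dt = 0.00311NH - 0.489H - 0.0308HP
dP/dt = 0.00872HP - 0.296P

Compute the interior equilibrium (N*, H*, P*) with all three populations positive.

From dP/dt = 0: 0.00872H* = 0.296, so H* = 33.9.
From dN/dt = 0: 1.14(1 - N*/626) = 0.0125·33.9, giving N* = 626·(1 - 0.372) = 393.
From dH/dt = 0: 0.00311·393 - 0.489 = 0.0308P*, so P* = 0.733/0.0308 = 23.8.

N* ≈ 393, H* ≈ 33.9, P* ≈ 23.8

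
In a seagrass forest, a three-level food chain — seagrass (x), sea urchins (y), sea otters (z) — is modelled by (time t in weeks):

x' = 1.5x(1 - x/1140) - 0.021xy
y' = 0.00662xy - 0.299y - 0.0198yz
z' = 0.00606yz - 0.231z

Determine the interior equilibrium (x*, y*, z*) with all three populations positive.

x* ≈ 532, y* ≈ 38.1, z* ≈ 163

From dz/dt = 0: 0.00606y* = 0.231, so y* = 38.1.
From dx/dt = 0: 1.5(1 - x*/1140) = 0.021·38.1, giving x* = 1140·(1 - 0.534) = 532.
From dy/dt = 0: 0.00662·532 - 0.299 = 0.0198z*, so z* = 3.22/0.0198 = 163.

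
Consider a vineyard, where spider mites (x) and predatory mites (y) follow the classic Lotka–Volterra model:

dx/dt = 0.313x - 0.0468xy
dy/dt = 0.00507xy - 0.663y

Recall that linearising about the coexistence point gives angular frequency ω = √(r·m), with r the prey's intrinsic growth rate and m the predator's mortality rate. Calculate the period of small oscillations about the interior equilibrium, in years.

T ≈ 13.8 years

Here r = 0.313 and m = 0.663, so r·m = 0.208.
ω = √0.208 = 0.456 per year, hence T = 2π/ω ≈ 13.8 years.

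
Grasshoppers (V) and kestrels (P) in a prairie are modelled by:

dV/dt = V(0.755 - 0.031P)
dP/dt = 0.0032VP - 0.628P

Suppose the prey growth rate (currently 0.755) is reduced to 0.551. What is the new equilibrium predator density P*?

At the interior fixed point, setting dV/dt = 0 with V > 0 fixes P* = (prey growth rate)/(VP coefficient) — independent of the other coefficients.
With the change, P* = 0.551/0.031 = 17.8; it falls from 24.4.

P* ≈ 17.8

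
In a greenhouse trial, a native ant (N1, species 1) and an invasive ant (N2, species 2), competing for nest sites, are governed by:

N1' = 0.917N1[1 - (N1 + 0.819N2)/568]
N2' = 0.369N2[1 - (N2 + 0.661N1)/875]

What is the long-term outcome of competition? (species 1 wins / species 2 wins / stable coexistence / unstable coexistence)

Compare the nullcline intercepts: K1/α12 = 568/0.819 = 694 < K2 = 875; K2/α21 = 875/0.661 = 1320 > K1 = 568.
Since the inequalities point opposite ways, species 2 can invade but species 1 cannot.

species 2 excludes species 1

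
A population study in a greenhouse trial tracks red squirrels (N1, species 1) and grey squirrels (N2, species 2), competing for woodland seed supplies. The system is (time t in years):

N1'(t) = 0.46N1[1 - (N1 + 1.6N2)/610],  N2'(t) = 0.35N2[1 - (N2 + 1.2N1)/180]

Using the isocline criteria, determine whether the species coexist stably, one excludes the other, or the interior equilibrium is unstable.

species 1 excludes species 2

Compare the nullcline intercepts: K1/α12 = 610/1.6 = 381 > K2 = 180; K2/α21 = 180/1.2 = 150 < K1 = 610.
Since the inequalities point opposite ways, species 1 can invade but species 2 cannot.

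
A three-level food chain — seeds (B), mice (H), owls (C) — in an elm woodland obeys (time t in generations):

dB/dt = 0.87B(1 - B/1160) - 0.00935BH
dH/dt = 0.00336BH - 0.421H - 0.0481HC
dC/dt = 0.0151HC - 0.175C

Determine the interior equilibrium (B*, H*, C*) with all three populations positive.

B* ≈ 1020, H* ≈ 11.6, C* ≈ 62.2

From dC/dt = 0: 0.0151H* = 0.175, so H* = 11.6.
From dB/dt = 0: 0.87(1 - B*/1160) = 0.00935·11.6, giving B* = 1160·(1 - 0.125) = 1020.
From dH/dt = 0: 0.00336·1020 - 0.421 = 0.0481C*, so C* = 2.99/0.0481 = 62.2.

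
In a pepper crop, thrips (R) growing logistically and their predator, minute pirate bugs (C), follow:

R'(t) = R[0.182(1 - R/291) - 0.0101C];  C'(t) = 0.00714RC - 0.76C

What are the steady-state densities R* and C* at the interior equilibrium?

From dC/dt = 0 with C > 0: 0.00714R* = 0.76, so R* = 106.
Substitute into dR/dt = 0: 0.182(1 - 106/291) = 0.0101C*.
The bracket is 0.634, giving C* = 0.115/0.0101 = 11.4.

R* ≈ 106, C* ≈ 11.4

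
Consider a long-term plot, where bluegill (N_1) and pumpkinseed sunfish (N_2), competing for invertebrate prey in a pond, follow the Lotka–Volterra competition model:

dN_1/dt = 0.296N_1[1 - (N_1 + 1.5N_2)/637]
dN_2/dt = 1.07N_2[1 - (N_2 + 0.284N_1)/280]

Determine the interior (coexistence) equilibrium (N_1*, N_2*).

N_1* ≈ 378, N_2* ≈ 173

Setting both brackets to zero gives the nullclines N_1 + 1.5N_2 = 637 and 0.284N_1 + N_2 = 280.
Substituting N_2 = 280 - 0.284N_1 into the first: N_1(1 - 1.5·0.284) = 637 - 1.5·280.
So N_1* = 217/0.574 = 378, and then N_2* = 280 - 0.284·378 = 173.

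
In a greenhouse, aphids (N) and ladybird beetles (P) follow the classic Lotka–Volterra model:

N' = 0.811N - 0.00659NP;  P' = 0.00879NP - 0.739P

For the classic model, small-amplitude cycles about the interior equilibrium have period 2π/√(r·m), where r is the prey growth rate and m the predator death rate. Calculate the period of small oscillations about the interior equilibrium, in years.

Here r = 0.811 and m = 0.739, so r·m = 0.599.
ω = √0.599 = 0.774 per year, hence T = 2π/ω ≈ 8.12 years.

T ≈ 8.12 years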